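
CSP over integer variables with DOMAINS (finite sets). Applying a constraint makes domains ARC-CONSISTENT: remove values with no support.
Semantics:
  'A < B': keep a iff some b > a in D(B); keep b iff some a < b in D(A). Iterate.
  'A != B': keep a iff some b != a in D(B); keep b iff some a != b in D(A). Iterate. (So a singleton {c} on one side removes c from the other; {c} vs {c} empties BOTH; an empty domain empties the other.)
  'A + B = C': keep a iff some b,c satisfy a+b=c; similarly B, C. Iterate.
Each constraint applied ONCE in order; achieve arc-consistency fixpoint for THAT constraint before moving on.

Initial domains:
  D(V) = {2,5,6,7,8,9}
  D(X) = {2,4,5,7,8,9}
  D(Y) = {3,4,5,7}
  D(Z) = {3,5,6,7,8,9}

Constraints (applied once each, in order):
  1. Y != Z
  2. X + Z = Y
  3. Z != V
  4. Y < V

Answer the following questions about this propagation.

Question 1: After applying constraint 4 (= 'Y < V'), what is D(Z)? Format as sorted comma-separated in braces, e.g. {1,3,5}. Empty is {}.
Constraint 1 (Y != Z) on D(Y)={3,4,5,7} D(Z)={3,5,6,7,8,9}: no change
Constraint 2 (X + Z = Y) on D(X)={2,4,5,7,8,9} D(Z)={3,5,6,7,8,9} D(Y)={3,4,5,7}: X {2,4,5,7,8,9}->{2,4}; Z {3,5,6,7,8,9}->{3,5}; Y {3,4,5,7}->{5,7}
Constraint 3 (Z != V) on D(Z)={3,5} D(V)={2,5,6,7,8,9}: no change
Constraint 4 (Y < V) on D(Y)={5,7} D(V)={2,5,6,7,8,9}: V {2,5,6,7,8,9}->{6,7,8,9}
So after constraint 4: D(Z) = {3,5}

Answer: {3,5}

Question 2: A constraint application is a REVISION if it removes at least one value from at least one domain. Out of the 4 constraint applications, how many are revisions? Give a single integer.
Answer: 2

Derivation:
Constraint 1 (Y != Z) on D(Y)={3,4,5,7} D(Z)={3,5,6,7,8,9}: no change => not a revision
Constraint 2 (X + Z = Y) on D(X)={2,4,5,7,8,9} D(Z)={3,5,6,7,8,9} D(Y)={3,4,5,7}: X {2,4,5,7,8,9}->{2,4}; Z {3,5,6,7,8,9}->{3,5}; Y {3,4,5,7}->{5,7} => REVISION
Constraint 3 (Z != V) on D(Z)={3,5} D(V)={2,5,6,7,8,9}: no change => not a revision
Constraint 4 (Y < V) on D(Y)={5,7} D(V)={2,5,6,7,8,9}: V {2,5,6,7,8,9}->{6,7,8,9} => REVISION
Total revisions = 2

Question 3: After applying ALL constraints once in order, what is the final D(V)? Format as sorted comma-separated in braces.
Constraint 1 (Y != Z) on D(Y)={3,4,5,7} D(Z)={3,5,6,7,8,9}: no change
Constraint 2 (X + Z = Y) on D(X)={2,4,5,7,8,9} D(Z)={3,5,6,7,8,9} D(Y)={3,4,5,7}: X {2,4,5,7,8,9}->{2,4}; Z {3,5,6,7,8,9}->{3,5}; Y {3,4,5,7}->{5,7}
Constraint 3 (Z != V) on D(Z)={3,5} D(V)={2,5,6,7,8,9}: no change
Constraint 4 (Y < V) on D(Y)={5,7} D(V)={2,5,6,7,8,9}: V {2,5,6,7,8,9}->{6,7,8,9}
So after all 4 constraints: D(V) = {6,7,8,9}

Answer: {6,7,8,9}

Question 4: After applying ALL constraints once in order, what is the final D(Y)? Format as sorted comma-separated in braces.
Answer: {5,7}

Derivation:
Constraint 1 (Y != Z) on D(Y)={3,4,5,7} D(Z)={3,5,6,7,8,9}: no change
Constraint 2 (X + Z = Y) on D(X)={2,4,5,7,8,9} D(Z)={3,5,6,7,8,9} D(Y)={3,4,5,7}: X {2,4,5,7,8,9}->{2,4}; Z {3,5,6,7,8,9}->{3,5}; Y {3,4,5,7}->{5,7}
Constraint 3 (Z != V) on D(Z)={3,5} D(V)={2,5,6,7,8,9}: no change
Constraint 4 (Y < V) on D(Y)={5,7} D(V)={2,5,6,7,8,9}: V {2,5,6,7,8,9}->{6,7,8,9}
So after all 4 constraints: D(Y) = {5,7}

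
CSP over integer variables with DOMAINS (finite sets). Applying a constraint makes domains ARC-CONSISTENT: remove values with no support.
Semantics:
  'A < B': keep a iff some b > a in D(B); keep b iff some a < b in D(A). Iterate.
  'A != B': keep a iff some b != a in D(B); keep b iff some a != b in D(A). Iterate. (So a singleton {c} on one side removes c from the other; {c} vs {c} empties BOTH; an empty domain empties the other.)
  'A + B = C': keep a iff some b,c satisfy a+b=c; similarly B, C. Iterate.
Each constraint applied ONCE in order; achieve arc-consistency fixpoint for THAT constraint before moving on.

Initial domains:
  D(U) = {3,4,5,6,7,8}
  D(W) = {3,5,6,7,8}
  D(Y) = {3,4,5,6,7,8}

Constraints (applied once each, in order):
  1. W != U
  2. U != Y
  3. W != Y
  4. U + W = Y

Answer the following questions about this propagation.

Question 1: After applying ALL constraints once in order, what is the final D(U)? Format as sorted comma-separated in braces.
Answer: {3,4,5}

Derivation:
Constraint 1 (W != U) on D(W)={3,5,6,7,8} D(U)={3,4,5,6,7,8}: no change
Constraint 2 (U != Y) on D(U)={3,4,5,6,7,8} D(Y)={3,4,5,6,7,8}: no change
Constraint 3 (W != Y) on D(W)={3,5,6,7,8} D(Y)={3,4,5,6,7,8}: no change
Constraint 4 (U + W = Y) on D(U)={3,4,5,6,7,8} D(W)={3,5,6,7,8} D(Y)={3,4,5,6,7,8}: U {3,4,5,6,7,8}->{3,4,5}; W {3,5,6,7,8}->{3,5}; Y {3,4,5,6,7,8}->{6,7,8}
So after all 4 constraints: D(U) = {3,4,5}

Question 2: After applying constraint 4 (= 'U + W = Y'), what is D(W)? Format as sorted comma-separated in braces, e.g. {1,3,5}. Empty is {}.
Constraint 1 (W != U) on D(W)={3,5,6,7,8} D(U)={3,4,5,6,7,8}: no change
Constraint 2 (U != Y) on D(U)={3,4,5,6,7,8} D(Y)={3,4,5,6,7,8}: no change
Constraint 3 (W != Y) on D(W)={3,5,6,7,8} D(Y)={3,4,5,6,7,8}: no change
Constraint 4 (U + W = Y) on D(U)={3,4,5,6,7,8} D(W)={3,5,6,7,8} D(Y)={3,4,5,6,7,8}: U {3,4,5,6,7,8}->{3,4,5}; W {3,5,6,7,8}->{3,5}; Y {3,4,5,6,7,8}->{6,7,8}
So after constraint 4: D(W) = {3,5}

Answer: {3,5}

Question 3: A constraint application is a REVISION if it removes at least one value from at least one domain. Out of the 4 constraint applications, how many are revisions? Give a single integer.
Constraint 1 (W != U) on D(W)={3,5,6,7,8} D(U)={3,4,5,6,7,8}: no change => not a revision
Constraint 2 (U != Y) on D(U)={3,4,5,6,7,8} D(Y)={3,4,5,6,7,8}: no change => not a revision
Constraint 3 (W != Y) on D(W)={3,5,6,7,8} D(Y)={3,4,5,6,7,8}: no change => not a revision
Constraint 4 (U + W = Y) on D(U)={3,4,5,6,7,8} D(W)={3,5,6,7,8} D(Y)={3,4,5,6,7,8}: U {3,4,5,6,7,8}->{3,4,5}; W {3,5,6,7,8}->{3,5}; Y {3,4,5,6,7,8}->{6,7,8} => REVISION
Total revisions = 1

Answer: 1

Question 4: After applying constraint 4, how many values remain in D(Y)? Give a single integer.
Constraint 1 (W != U) on D(W)={3,5,6,7,8} D(U)={3,4,5,6,7,8}: no change
Constraint 2 (U != Y) on D(U)={3,4,5,6,7,8} D(Y)={3,4,5,6,7,8}: no change
Constraint 3 (W != Y) on D(W)={3,5,6,7,8} D(Y)={3,4,5,6,7,8}: no change
Constraint 4 (U + W = Y) on D(U)={3,4,5,6,7,8} D(W)={3,5,6,7,8} D(Y)={3,4,5,6,7,8}: U {3,4,5,6,7,8}->{3,4,5}; W {3,5,6,7,8}->{3,5}; Y {3,4,5,6,7,8}->{6,7,8}
So after constraint 4: D(Y)={6,7,8}, size = 3

Answer: 3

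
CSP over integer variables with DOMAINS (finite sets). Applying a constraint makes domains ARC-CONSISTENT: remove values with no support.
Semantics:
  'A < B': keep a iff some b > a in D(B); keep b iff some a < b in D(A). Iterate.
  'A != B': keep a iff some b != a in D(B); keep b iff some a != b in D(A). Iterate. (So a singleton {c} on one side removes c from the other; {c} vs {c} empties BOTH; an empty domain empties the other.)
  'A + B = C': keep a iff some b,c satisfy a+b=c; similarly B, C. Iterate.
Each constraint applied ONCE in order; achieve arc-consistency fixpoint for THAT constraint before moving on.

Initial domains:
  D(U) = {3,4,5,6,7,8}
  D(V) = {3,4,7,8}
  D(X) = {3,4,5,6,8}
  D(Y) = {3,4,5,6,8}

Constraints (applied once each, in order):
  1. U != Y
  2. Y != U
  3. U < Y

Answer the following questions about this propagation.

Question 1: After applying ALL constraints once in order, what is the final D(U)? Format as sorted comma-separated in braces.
Constraint 1 (U != Y) on D(U)={3,4,5,6,7,8} D(Y)={3,4,5,6,8}: no change
Constraint 2 (Y != U) on D(Y)={3,4,5,6,8} D(U)={3,4,5,6,7,8}: no change
Constraint 3 (U < Y) on D(U)={3,4,5,6,7,8} D(Y)={3,4,5,6,8}: U {3,4,5,6,7,8}->{3,4,5,6,7}; Y {3,4,5,6,8}->{4,5,6,8}
So after all 3 constraints: D(U) = {3,4,5,6,7}

Answer: {3,4,5,6,7}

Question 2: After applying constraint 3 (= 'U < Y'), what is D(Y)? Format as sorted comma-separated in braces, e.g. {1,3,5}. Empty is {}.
Constraint 1 (U != Y) on D(U)={3,4,5,6,7,8} D(Y)={3,4,5,6,8}: no change
Constraint 2 (Y != U) on D(Y)={3,4,5,6,8} D(U)={3,4,5,6,7,8}: no change
Constraint 3 (U < Y) on D(U)={3,4,5,6,7,8} D(Y)={3,4,5,6,8}: U {3,4,5,6,7,8}->{3,4,5,6,7}; Y {3,4,5,6,8}->{4,5,6,8}
So after constraint 3: D(Y) = {4,5,6,8}

Answer: {4,5,6,8}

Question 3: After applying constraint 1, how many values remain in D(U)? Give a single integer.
Answer: 6

Derivation:
Constraint 1 (U != Y) on D(U)={3,4,5,6,7,8} D(Y)={3,4,5,6,8}: no change
So after constraint 1: D(U)={3,4,5,6,7,8}, size = 6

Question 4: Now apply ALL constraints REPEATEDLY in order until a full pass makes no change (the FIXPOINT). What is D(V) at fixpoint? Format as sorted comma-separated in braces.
Answer: {3,4,7,8}

Derivation:
pass 0 (initial): D(V)={3,4,7,8}
pass 1: U {3,4,5,6,7,8}->{3,4,5,6,7}; Y {3,4,5,6,8}->{4,5,6,8}
pass 2: no change
Fixpoint after 2 passes: D(V) = {3,4,7,8}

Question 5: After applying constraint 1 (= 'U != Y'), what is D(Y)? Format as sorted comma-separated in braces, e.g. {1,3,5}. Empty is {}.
Answer: {3,4,5,6,8}

Derivation:
Constraint 1 (U != Y) on D(U)={3,4,5,6,7,8} D(Y)={3,4,5,6,8}: no change
So after constraint 1: D(Y) = {3,4,5,6,8}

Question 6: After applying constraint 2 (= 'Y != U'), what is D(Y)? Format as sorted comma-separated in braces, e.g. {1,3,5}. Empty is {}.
Answer: {3,4,5,6,8}

Derivation:
Constraint 1 (U != Y) on D(U)={3,4,5,6,7,8} D(Y)={3,4,5,6,8}: no change
Constraint 2 (Y != U) on D(Y)={3,4,5,6,8} D(U)={3,4,5,6,7,8}: no change
So after constraint 2: D(Y) = {3,4,5,6,8}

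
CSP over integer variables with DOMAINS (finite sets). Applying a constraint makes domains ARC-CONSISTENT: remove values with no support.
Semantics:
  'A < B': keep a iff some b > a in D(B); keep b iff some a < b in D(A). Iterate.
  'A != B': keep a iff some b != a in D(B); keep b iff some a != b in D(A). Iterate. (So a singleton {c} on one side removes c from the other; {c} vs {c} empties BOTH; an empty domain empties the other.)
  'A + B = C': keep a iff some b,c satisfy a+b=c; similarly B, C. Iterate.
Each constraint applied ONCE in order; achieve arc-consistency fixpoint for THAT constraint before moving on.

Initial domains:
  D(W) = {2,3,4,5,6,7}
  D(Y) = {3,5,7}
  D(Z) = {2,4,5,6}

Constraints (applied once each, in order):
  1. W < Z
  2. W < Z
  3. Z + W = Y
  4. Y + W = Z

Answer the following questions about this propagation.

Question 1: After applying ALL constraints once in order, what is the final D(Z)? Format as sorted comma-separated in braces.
Answer: {}

Derivation:
Constraint 1 (W < Z) on D(W)={2,3,4,5,6,7} D(Z)={2,4,5,6}: W {2,3,4,5,6,7}->{2,3,4,5}; Z {2,4,5,6}->{4,5,6}
Constraint 2 (W < Z) on D(W)={2,3,4,5} D(Z)={4,5,6}: no change
Constraint 3 (Z + W = Y) on D(Z)={4,5,6} D(W)={2,3,4,5} D(Y)={3,5,7}: Z {4,5,6}->{4,5}; W {2,3,4,5}->{2,3}; Y {3,5,7}->{7}
Constraint 4 (Y + W = Z) on D(Y)={7} D(W)={2,3} D(Z)={4,5}: Y {7}->{}; W {2,3}->{}; Z {4,5}->{}
So after all 4 constraints: D(Z) = {}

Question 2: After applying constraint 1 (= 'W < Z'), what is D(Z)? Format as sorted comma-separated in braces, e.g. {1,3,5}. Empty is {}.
Constraint 1 (W < Z) on D(W)={2,3,4,5,6,7} D(Z)={2,4,5,6}: W {2,3,4,5,6,7}->{2,3,4,5}; Z {2,4,5,6}->{4,5,6}
So after constraint 1: D(Z) = {4,5,6}

Answer: {4,5,6}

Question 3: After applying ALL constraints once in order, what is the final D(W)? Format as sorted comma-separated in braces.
Constraint 1 (W < Z) on D(W)={2,3,4,5,6,7} D(Z)={2,4,5,6}: W {2,3,4,5,6,7}->{2,3,4,5}; Z {2,4,5,6}->{4,5,6}
Constraint 2 (W < Z) on D(W)={2,3,4,5} D(Z)={4,5,6}: no change
Constraint 3 (Z + W = Y) on D(Z)={4,5,6} D(W)={2,3,4,5} D(Y)={3,5,7}: Z {4,5,6}->{4,5}; W {2,3,4,5}->{2,3}; Y {3,5,7}->{7}
Constraint 4 (Y + W = Z) on D(Y)={7} D(W)={2,3} D(Z)={4,5}: Y {7}->{}; W {2,3}->{}; Z {4,5}->{}
So after all 4 constraints: D(W) = {}

Answer: {}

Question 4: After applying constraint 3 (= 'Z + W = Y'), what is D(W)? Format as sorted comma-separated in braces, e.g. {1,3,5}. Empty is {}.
Answer: {2,3}

Derivation:
Constraint 1 (W < Z) on D(W)={2,3,4,5,6,7} D(Z)={2,4,5,6}: W {2,3,4,5,6,7}->{2,3,4,5}; Z {2,4,5,6}->{4,5,6}
Constraint 2 (W < Z) on D(W)={2,3,4,5} D(Z)={4,5,6}: no change
Constraint 3 (Z + W = Y) on D(Z)={4,5,6} D(W)={2,3,4,5} D(Y)={3,5,7}: Z {4,5,6}->{4,5}; W {2,3,4,5}->{2,3}; Y {3,5,7}->{7}
So after constraint 3: D(W) = {2,3}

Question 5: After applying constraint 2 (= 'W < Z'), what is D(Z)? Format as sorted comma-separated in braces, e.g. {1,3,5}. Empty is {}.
Answer: {4,5,6}

Derivation:
Constraint 1 (W < Z) on D(W)={2,3,4,5,6,7} D(Z)={2,4,5,6}: W {2,3,4,5,6,7}->{2,3,4,5}; Z {2,4,5,6}->{4,5,6}
Constraint 2 (W < Z) on D(W)={2,3,4,5} D(Z)={4,5,6}: no change
So after constraint 2: D(Z) = {4,5,6}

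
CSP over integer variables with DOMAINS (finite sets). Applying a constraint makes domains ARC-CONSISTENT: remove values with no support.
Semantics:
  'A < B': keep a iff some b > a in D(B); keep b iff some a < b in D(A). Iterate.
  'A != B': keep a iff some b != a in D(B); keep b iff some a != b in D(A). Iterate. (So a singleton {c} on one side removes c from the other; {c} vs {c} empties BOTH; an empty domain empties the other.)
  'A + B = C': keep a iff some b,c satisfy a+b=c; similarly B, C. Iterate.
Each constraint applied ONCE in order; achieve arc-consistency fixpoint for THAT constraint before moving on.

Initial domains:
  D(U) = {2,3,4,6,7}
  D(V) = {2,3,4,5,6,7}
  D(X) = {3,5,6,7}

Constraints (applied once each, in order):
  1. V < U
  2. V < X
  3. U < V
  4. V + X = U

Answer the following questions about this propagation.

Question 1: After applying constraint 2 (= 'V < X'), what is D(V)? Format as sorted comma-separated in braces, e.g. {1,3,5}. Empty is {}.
Answer: {2,3,4,5,6}

Derivation:
Constraint 1 (V < U) on D(V)={2,3,4,5,6,7} D(U)={2,3,4,6,7}: V {2,3,4,5,6,7}->{2,3,4,5,6}; U {2,3,4,6,7}->{3,4,6,7}
Constraint 2 (V < X) on D(V)={2,3,4,5,6} D(X)={3,5,6,7}: no change
So after constraint 2: D(V) = {2,3,4,5,6}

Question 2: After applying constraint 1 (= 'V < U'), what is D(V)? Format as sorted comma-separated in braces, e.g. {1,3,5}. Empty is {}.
Answer: {2,3,4,5,6}

Derivation:
Constraint 1 (V < U) on D(V)={2,3,4,5,6,7} D(U)={2,3,4,6,7}: V {2,3,4,5,6,7}->{2,3,4,5,6}; U {2,3,4,6,7}->{3,4,6,7}
So after constraint 1: D(V) = {2,3,4,5,6}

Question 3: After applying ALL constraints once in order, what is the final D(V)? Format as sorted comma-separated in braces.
Constraint 1 (V < U) on D(V)={2,3,4,5,6,7} D(U)={2,3,4,6,7}: V {2,3,4,5,6,7}->{2,3,4,5,6}; U {2,3,4,6,7}->{3,4,6,7}
Constraint 2 (V < X) on D(V)={2,3,4,5,6} D(X)={3,5,6,7}: no change
Constraint 3 (U < V) on D(U)={3,4,6,7} D(V)={2,3,4,5,6}: U {3,4,6,7}->{3,4}; V {2,3,4,5,6}->{4,5,6}
Constraint 4 (V + X = U) on D(V)={4,5,6} D(X)={3,5,6,7} D(U)={3,4}: V {4,5,6}->{}; X {3,5,6,7}->{}; U {3,4}->{}
So after all 4 constraints: D(V) = {}

Answer: {}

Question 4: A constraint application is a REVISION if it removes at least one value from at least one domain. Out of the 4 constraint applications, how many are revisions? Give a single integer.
Answer: 3

Derivation:
Constraint 1 (V < U) on D(V)={2,3,4,5,6,7} D(U)={2,3,4,6,7}: V {2,3,4,5,6,7}->{2,3,4,5,6}; U {2,3,4,6,7}->{3,4,6,7} => REVISION
Constraint 2 (V < X) on D(V)={2,3,4,5,6} D(X)={3,5,6,7}: no change => not a revision
Constraint 3 (U < V) on D(U)={3,4,6,7} D(V)={2,3,4,5,6}: U {3,4,6,7}->{3,4}; V {2,3,4,5,6}->{4,5,6} => REVISION
Constraint 4 (V + X = U) on D(V)={4,5,6} D(X)={3,5,6,7} D(U)={3,4}: V {4,5,6}->{}; X {3,5,6,7}->{}; U {3,4}->{} => REVISION
Total revisions = 3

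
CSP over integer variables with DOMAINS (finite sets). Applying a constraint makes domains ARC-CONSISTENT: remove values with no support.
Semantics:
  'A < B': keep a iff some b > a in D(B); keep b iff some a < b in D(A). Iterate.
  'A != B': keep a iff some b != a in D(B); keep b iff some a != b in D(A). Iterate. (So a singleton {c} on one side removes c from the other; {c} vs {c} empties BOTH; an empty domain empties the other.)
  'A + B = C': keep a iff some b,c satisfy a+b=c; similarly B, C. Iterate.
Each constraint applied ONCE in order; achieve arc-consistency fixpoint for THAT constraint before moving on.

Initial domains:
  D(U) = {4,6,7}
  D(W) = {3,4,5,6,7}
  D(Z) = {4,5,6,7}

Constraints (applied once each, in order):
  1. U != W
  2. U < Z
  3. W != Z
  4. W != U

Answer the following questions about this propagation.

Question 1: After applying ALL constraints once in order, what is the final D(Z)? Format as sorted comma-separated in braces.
Answer: {5,6,7}

Derivation:
Constraint 1 (U != W) on D(U)={4,6,7} D(W)={3,4,5,6,7}: no change
Constraint 2 (U < Z) on D(U)={4,6,7} D(Z)={4,5,6,7}: U {4,6,7}->{4,6}; Z {4,5,6,7}->{5,6,7}
Constraint 3 (W != Z) on D(W)={3,4,5,6,7} D(Z)={5,6,7}: no change
Constraint 4 (W != U) on D(W)={3,4,5,6,7} D(U)={4,6}: no change
So after all 4 constraints: D(Z) = {5,6,7}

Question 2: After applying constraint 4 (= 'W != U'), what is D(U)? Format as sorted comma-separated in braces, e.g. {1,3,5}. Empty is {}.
Constraint 1 (U != W) on D(U)={4,6,7} D(W)={3,4,5,6,7}: no change
Constraint 2 (U < Z) on D(U)={4,6,7} D(Z)={4,5,6,7}: U {4,6,7}->{4,6}; Z {4,5,6,7}->{5,6,7}
Constraint 3 (W != Z) on D(W)={3,4,5,6,7} D(Z)={5,6,7}: no change
Constraint 4 (W != U) on D(W)={3,4,5,6,7} D(U)={4,6}: no change
So after constraint 4: D(U) = {4,6}

Answer: {4,6}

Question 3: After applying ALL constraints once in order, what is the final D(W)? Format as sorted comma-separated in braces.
Answer: {3,4,5,6,7}

Derivation:
Constraint 1 (U != W) on D(U)={4,6,7} D(W)={3,4,5,6,7}: no change
Constraint 2 (U < Z) on D(U)={4,6,7} D(Z)={4,5,6,7}: U {4,6,7}->{4,6}; Z {4,5,6,7}->{5,6,7}
Constraint 3 (W != Z) on D(W)={3,4,5,6,7} D(Z)={5,6,7}: no change
Constraint 4 (W != U) on D(W)={3,4,5,6,7} D(U)={4,6}: no change
So after all 4 constraints: D(W) = {3,4,5,6,7}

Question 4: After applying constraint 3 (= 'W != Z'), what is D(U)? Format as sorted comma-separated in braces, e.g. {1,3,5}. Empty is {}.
Answer: {4,6}

Derivation:
Constraint 1 (U != W) on D(U)={4,6,7} D(W)={3,4,5,6,7}: no change
Constraint 2 (U < Z) on D(U)={4,6,7} D(Z)={4,5,6,7}: U {4,6,7}->{4,6}; Z {4,5,6,7}->{5,6,7}
Constraint 3 (W != Z) on D(W)={3,4,5,6,7} D(Z)={5,6,7}: no change
So after constraint 3: D(U) = {4,6}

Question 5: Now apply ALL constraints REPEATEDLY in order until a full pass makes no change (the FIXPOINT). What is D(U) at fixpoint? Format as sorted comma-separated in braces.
pass 0 (initial): D(U)={4,6,7}
pass 1: U {4,6,7}->{4,6}; Z {4,5,6,7}->{5,6,7}
pass 2: no change
Fixpoint after 2 passes: D(U) = {4,6}

Answer: {4,6}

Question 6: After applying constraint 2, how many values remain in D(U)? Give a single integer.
Constraint 1 (U != W) on D(U)={4,6,7} D(W)={3,4,5,6,7}: no change
Constraint 2 (U < Z) on D(U)={4,6,7} D(Z)={4,5,6,7}: U {4,6,7}->{4,6}; Z {4,5,6,7}->{5,6,7}
So after constraint 2: D(U)={4,6}, size = 2

Answer: 2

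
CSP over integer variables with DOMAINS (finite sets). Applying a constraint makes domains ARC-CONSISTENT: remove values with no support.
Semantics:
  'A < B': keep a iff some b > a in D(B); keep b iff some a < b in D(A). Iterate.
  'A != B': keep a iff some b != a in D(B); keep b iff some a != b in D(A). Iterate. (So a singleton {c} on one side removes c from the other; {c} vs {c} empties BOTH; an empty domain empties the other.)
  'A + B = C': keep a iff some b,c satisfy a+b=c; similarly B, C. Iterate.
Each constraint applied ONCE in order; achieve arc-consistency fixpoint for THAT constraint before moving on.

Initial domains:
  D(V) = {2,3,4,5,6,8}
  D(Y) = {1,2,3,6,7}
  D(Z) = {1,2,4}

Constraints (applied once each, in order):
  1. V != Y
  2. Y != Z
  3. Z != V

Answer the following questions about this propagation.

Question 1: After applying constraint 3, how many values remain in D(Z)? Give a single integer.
Constraint 1 (V != Y) on D(V)={2,3,4,5,6,8} D(Y)={1,2,3,6,7}: no change
Constraint 2 (Y != Z) on D(Y)={1,2,3,6,7} D(Z)={1,2,4}: no change
Constraint 3 (Z != V) on D(Z)={1,2,4} D(V)={2,3,4,5,6,8}: no change
So after constraint 3: D(Z)={1,2,4}, size = 3

Answer: 3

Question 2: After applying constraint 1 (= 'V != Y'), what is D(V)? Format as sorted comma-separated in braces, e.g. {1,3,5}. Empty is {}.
Constraint 1 (V != Y) on D(V)={2,3,4,5,6,8} D(Y)={1,2,3,6,7}: no change
So after constraint 1: D(V) = {2,3,4,5,6,8}

Answer: {2,3,4,5,6,8}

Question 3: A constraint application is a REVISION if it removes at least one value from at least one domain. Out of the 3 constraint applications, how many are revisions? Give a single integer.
Constraint 1 (V != Y) on D(V)={2,3,4,5,6,8} D(Y)={1,2,3,6,7}: no change => not a revision
Constraint 2 (Y != Z) on D(Y)={1,2,3,6,7} D(Z)={1,2,4}: no change => not a revision
Constraint 3 (Z != V) on D(Z)={1,2,4} D(V)={2,3,4,5,6,8}: no change => not a revision
Total revisions = 0

Answer: 0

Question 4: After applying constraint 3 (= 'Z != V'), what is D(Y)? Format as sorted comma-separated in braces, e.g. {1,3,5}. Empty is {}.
Constraint 1 (V != Y) on D(V)={2,3,4,5,6,8} D(Y)={1,2,3,6,7}: no change
Constraint 2 (Y != Z) on D(Y)={1,2,3,6,7} D(Z)={1,2,4}: no change
Constraint 3 (Z != V) on D(Z)={1,2,4} D(V)={2,3,4,5,6,8}: no change
So after constraint 3: D(Y) = {1,2,3,6,7}

Answer: {1,2,3,6,7}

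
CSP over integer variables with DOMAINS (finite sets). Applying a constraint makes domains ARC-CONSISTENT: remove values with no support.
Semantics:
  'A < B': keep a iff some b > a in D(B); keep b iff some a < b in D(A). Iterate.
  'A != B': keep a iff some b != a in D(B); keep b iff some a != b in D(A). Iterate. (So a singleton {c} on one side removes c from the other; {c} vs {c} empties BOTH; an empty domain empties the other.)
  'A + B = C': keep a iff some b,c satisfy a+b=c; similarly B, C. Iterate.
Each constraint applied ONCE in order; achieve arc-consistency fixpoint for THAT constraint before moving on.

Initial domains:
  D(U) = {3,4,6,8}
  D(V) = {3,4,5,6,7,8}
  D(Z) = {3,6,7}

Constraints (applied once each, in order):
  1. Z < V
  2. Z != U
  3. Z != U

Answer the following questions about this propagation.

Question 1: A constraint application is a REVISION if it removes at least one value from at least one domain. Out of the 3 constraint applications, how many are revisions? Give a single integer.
Constraint 1 (Z < V) on D(Z)={3,6,7} D(V)={3,4,5,6,7,8}: V {3,4,5,6,7,8}->{4,5,6,7,8} => REVISION
Constraint 2 (Z != U) on D(Z)={3,6,7} D(U)={3,4,6,8}: no change => not a revision
Constraint 3 (Z != U) on D(Z)={3,6,7} D(U)={3,4,6,8}: no change => not a revision
Total revisions = 1

Answer: 1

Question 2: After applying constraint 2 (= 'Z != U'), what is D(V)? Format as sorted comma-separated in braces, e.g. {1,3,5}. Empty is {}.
Answer: {4,5,6,7,8}

Derivation:
Constraint 1 (Z < V) on D(Z)={3,6,7} D(V)={3,4,5,6,7,8}: V {3,4,5,6,7,8}->{4,5,6,7,8}
Constraint 2 (Z != U) on D(Z)={3,6,7} D(U)={3,4,6,8}: no change
So after constraint 2: D(V) = {4,5,6,7,8}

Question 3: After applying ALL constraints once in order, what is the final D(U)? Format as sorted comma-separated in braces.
Answer: {3,4,6,8}

Derivation:
Constraint 1 (Z < V) on D(Z)={3,6,7} D(V)={3,4,5,6,7,8}: V {3,4,5,6,7,8}->{4,5,6,7,8}
Constraint 2 (Z != U) on D(Z)={3,6,7} D(U)={3,4,6,8}: no change
Constraint 3 (Z != U) on D(Z)={3,6,7} D(U)={3,4,6,8}: no change
So after all 3 constraints: D(U) = {3,4,6,8}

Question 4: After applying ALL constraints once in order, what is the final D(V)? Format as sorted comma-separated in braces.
Constraint 1 (Z < V) on D(Z)={3,6,7} D(V)={3,4,5,6,7,8}: V {3,4,5,6,7,8}->{4,5,6,7,8}
Constraint 2 (Z != U) on D(Z)={3,6,7} D(U)={3,4,6,8}: no change
Constraint 3 (Z != U) on D(Z)={3,6,7} D(U)={3,4,6,8}: no change
So after all 3 constraints: D(V) = {4,5,6,7,8}

Answer: {4,5,6,7,8}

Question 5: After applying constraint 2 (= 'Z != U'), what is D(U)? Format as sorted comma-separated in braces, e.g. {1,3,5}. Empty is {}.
Constraint 1 (Z < V) on D(Z)={3,6,7} D(V)={3,4,5,6,7,8}: V {3,4,5,6,7,8}->{4,5,6,7,8}
Constraint 2 (Z != U) on D(Z)={3,6,7} D(U)={3,4,6,8}: no change
So after constraint 2: D(U) = {3,4,6,8}

Answer: {3,4,6,8}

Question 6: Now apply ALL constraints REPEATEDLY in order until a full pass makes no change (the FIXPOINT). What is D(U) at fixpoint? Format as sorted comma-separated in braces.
Answer: {3,4,6,8}

Derivation:
pass 0 (initial): D(U)={3,4,6,8}
pass 1: V {3,4,5,6,7,8}->{4,5,6,7,8}
pass 2: no change
Fixpoint after 2 passes: D(U) = {3,4,6,8}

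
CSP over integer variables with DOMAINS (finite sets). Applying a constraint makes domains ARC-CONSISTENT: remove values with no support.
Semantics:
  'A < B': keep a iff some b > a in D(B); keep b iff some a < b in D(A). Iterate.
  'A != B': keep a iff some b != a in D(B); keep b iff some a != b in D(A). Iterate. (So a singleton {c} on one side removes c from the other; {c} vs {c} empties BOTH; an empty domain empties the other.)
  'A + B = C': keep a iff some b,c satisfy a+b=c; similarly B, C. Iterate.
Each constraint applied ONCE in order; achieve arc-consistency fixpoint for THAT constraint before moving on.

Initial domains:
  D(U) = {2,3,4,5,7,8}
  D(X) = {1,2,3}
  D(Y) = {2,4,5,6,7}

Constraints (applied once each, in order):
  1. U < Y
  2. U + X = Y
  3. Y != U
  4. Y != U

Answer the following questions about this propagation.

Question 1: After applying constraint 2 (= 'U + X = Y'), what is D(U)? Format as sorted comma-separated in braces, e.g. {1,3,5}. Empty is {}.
Answer: {2,3,4,5}

Derivation:
Constraint 1 (U < Y) on D(U)={2,3,4,5,7,8} D(Y)={2,4,5,6,7}: U {2,3,4,5,7,8}->{2,3,4,5}; Y {2,4,5,6,7}->{4,5,6,7}
Constraint 2 (U + X = Y) on D(U)={2,3,4,5} D(X)={1,2,3} D(Y)={4,5,6,7}: no change
So after constraint 2: D(U) = {2,3,4,5}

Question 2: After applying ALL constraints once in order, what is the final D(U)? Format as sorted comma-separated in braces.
Constraint 1 (U < Y) on D(U)={2,3,4,5,7,8} D(Y)={2,4,5,6,7}: U {2,3,4,5,7,8}->{2,3,4,5}; Y {2,4,5,6,7}->{4,5,6,7}
Constraint 2 (U + X = Y) on D(U)={2,3,4,5} D(X)={1,2,3} D(Y)={4,5,6,7}: no change
Constraint 3 (Y != U) on D(Y)={4,5,6,7} D(U)={2,3,4,5}: no change
Constraint 4 (Y != U) on D(Y)={4,5,6,7} D(U)={2,3,4,5}: no change
So after all 4 constraints: D(U) = {2,3,4,5}

Answer: {2,3,4,5}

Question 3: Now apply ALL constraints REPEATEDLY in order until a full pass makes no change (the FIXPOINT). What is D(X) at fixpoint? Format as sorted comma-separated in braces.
pass 0 (initial): D(X)={1,2,3}
pass 1: U {2,3,4,5,7,8}->{2,3,4,5}; Y {2,4,5,6,7}->{4,5,6,7}
pass 2: no change
Fixpoint after 2 passes: D(X) = {1,2,3}

Answer: {1,2,3}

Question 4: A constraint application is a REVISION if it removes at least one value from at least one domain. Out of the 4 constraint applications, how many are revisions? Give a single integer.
Constraint 1 (U < Y) on D(U)={2,3,4,5,7,8} D(Y)={2,4,5,6,7}: U {2,3,4,5,7,8}->{2,3,4,5}; Y {2,4,5,6,7}->{4,5,6,7} => REVISION
Constraint 2 (U + X = Y) on D(U)={2,3,4,5} D(X)={1,2,3} D(Y)={4,5,6,7}: no change => not a revision
Constraint 3 (Y != U) on D(Y)={4,5,6,7} D(U)={2,3,4,5}: no change => not a revision
Constraint 4 (Y != U) on D(Y)={4,5,6,7} D(U)={2,3,4,5}: no change => not a revision
Total revisions = 1

Answer: 1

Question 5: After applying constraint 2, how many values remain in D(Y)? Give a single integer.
Answer: 4

Derivation:
Constraint 1 (U < Y) on D(U)={2,3,4,5,7,8} D(Y)={2,4,5,6,7}: U {2,3,4,5,7,8}->{2,3,4,5}; Y {2,4,5,6,7}->{4,5,6,7}
Constraint 2 (U + X = Y) on D(U)={2,3,4,5} D(X)={1,2,3} D(Y)={4,5,6,7}: no change
So after constraint 2: D(Y)={4,5,6,7}, size = 4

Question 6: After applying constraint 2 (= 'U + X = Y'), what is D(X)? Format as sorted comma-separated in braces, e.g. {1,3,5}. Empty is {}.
Answer: {1,2,3}

Derivation:
Constraint 1 (U < Y) on D(U)={2,3,4,5,7,8} D(Y)={2,4,5,6,7}: U {2,3,4,5,7,8}->{2,3,4,5}; Y {2,4,5,6,7}->{4,5,6,7}
Constraint 2 (U + X = Y) on D(U)={2,3,4,5} D(X)={1,2,3} D(Y)={4,5,6,7}: no change
So after constraint 2: D(X) = {1,2,3}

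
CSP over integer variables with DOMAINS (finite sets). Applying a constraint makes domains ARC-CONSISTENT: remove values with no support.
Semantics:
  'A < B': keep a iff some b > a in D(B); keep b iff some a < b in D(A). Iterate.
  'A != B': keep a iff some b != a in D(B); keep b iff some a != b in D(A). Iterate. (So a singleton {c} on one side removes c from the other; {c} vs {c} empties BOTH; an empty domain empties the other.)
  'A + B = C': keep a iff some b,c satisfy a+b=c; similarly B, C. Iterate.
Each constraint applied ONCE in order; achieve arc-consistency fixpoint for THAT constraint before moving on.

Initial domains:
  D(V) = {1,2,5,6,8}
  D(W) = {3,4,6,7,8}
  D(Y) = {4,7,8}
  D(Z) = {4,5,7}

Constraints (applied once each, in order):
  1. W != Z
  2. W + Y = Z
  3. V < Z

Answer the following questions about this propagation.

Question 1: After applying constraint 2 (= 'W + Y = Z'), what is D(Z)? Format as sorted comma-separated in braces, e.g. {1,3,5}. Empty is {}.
Answer: {7}

Derivation:
Constraint 1 (W != Z) on D(W)={3,4,6,7,8} D(Z)={4,5,7}: no change
Constraint 2 (W + Y = Z) on D(W)={3,4,6,7,8} D(Y)={4,7,8} D(Z)={4,5,7}: W {3,4,6,7,8}->{3}; Y {4,7,8}->{4}; Z {4,5,7}->{7}
So after constraint 2: D(Z) = {7}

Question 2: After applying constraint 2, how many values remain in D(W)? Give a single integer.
Constraint 1 (W != Z) on D(W)={3,4,6,7,8} D(Z)={4,5,7}: no change
Constraint 2 (W + Y = Z) on D(W)={3,4,6,7,8} D(Y)={4,7,8} D(Z)={4,5,7}: W {3,4,6,7,8}->{3}; Y {4,7,8}->{4}; Z {4,5,7}->{7}
So after constraint 2: D(W)={3}, size = 1

Answer: 1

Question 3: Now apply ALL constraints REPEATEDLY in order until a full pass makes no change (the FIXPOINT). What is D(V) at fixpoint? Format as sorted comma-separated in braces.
pass 0 (initial): D(V)={1,2,5,6,8}
pass 1: V {1,2,5,6,8}->{1,2,5,6}; W {3,4,6,7,8}->{3}; Y {4,7,8}->{4}; Z {4,5,7}->{7}
pass 2: no change
Fixpoint after 2 passes: D(V) = {1,2,5,6}

Answer: {1,2,5,6}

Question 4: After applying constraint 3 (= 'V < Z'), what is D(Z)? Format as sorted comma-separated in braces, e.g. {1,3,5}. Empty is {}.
Answer: {7}

Derivation:
Constraint 1 (W != Z) on D(W)={3,4,6,7,8} D(Z)={4,5,7}: no change
Constraint 2 (W + Y = Z) on D(W)={3,4,6,7,8} D(Y)={4,7,8} D(Z)={4,5,7}: W {3,4,6,7,8}->{3}; Y {4,7,8}->{4}; Z {4,5,7}->{7}
Constraint 3 (V < Z) on D(V)={1,2,5,6,8} D(Z)={7}: V {1,2,5,6,8}->{1,2,5,6}
So after constraint 3: D(Z) = {7}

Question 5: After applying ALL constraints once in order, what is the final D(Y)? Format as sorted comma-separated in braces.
Constraint 1 (W != Z) on D(W)={3,4,6,7,8} D(Z)={4,5,7}: no change
Constraint 2 (W + Y = Z) on D(W)={3,4,6,7,8} D(Y)={4,7,8} D(Z)={4,5,7}: W {3,4,6,7,8}->{3}; Y {4,7,8}->{4}; Z {4,5,7}->{7}
Constraint 3 (V < Z) on D(V)={1,2,5,6,8} D(Z)={7}: V {1,2,5,6,8}->{1,2,5,6}
So after all 3 constraints: D(Y) = {4}

Answer: {4}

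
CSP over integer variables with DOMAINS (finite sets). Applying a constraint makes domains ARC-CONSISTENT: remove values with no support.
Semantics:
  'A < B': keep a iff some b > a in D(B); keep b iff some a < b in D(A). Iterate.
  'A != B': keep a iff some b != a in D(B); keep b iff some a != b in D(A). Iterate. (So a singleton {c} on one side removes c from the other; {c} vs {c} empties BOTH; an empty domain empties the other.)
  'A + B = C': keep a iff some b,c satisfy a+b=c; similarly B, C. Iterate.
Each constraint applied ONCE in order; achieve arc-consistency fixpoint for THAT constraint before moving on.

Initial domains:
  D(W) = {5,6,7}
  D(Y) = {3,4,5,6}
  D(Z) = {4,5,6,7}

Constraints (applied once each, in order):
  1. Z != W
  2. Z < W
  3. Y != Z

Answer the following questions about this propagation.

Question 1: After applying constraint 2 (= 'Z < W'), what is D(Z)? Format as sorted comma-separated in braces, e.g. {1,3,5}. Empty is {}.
Answer: {4,5,6}

Derivation:
Constraint 1 (Z != W) on D(Z)={4,5,6,7} D(W)={5,6,7}: no change
Constraint 2 (Z < W) on D(Z)={4,5,6,7} D(W)={5,6,7}: Z {4,5,6,7}->{4,5,6}
So after constraint 2: D(Z) = {4,5,6}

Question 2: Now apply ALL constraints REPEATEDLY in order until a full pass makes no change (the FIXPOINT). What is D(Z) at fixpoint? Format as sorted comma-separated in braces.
pass 0 (initial): D(Z)={4,5,6,7}
pass 1: Z {4,5,6,7}->{4,5,6}
pass 2: no change
Fixpoint after 2 passes: D(Z) = {4,5,6}

Answer: {4,5,6}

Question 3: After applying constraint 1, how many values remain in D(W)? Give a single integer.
Constraint 1 (Z != W) on D(Z)={4,5,6,7} D(W)={5,6,7}: no change
So after constraint 1: D(W)={5,6,7}, size = 3

Answer: 3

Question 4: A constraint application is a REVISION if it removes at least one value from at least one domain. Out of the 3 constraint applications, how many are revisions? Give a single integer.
Answer: 1

Derivation:
Constraint 1 (Z != W) on D(Z)={4,5,6,7} D(W)={5,6,7}: no change => not a revision
Constraint 2 (Z < W) on D(Z)={4,5,6,7} D(W)={5,6,7}: Z {4,5,6,7}->{4,5,6} => REVISION
Constraint 3 (Y != Z) on D(Y)={3,4,5,6} D(Z)={4,5,6}: no change => not a revision
Total revisions = 1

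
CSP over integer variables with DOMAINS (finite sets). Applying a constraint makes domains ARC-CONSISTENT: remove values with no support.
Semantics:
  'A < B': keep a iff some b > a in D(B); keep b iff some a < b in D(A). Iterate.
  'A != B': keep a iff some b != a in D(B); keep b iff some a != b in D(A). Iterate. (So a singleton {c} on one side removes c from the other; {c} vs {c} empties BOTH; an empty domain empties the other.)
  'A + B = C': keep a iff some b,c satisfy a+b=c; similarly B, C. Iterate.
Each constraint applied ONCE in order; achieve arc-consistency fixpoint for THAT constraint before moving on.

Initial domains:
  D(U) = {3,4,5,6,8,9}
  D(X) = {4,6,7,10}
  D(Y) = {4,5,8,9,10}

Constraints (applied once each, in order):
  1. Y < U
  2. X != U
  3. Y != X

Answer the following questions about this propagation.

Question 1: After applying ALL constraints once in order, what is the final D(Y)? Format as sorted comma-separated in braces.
Constraint 1 (Y < U) on D(Y)={4,5,8,9,10} D(U)={3,4,5,6,8,9}: Y {4,5,8,9,10}->{4,5,8}; U {3,4,5,6,8,9}->{5,6,8,9}
Constraint 2 (X != U) on D(X)={4,6,7,10} D(U)={5,6,8,9}: no change
Constraint 3 (Y != X) on D(Y)={4,5,8} D(X)={4,6,7,10}: no change
So after all 3 constraints: D(Y) = {4,5,8}

Answer: {4,5,8}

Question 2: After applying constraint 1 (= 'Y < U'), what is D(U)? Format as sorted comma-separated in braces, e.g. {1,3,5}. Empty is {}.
Constraint 1 (Y < U) on D(Y)={4,5,8,9,10} D(U)={3,4,5,6,8,9}: Y {4,5,8,9,10}->{4,5,8}; U {3,4,5,6,8,9}->{5,6,8,9}
So after constraint 1: D(U) = {5,6,8,9}

Answer: {5,6,8,9}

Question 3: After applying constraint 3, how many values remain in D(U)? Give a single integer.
Constraint 1 (Y < U) on D(Y)={4,5,8,9,10} D(U)={3,4,5,6,8,9}: Y {4,5,8,9,10}->{4,5,8}; U {3,4,5,6,8,9}->{5,6,8,9}
Constraint 2 (X != U) on D(X)={4,6,7,10} D(U)={5,6,8,9}: no change
Constraint 3 (Y != X) on D(Y)={4,5,8} D(X)={4,6,7,10}: no change
So after constraint 3: D(U)={5,6,8,9}, size = 4

Answer: 4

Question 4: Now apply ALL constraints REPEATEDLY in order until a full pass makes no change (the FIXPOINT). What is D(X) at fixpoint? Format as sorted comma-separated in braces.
pass 0 (initial): D(X)={4,6,7,10}
pass 1: U {3,4,5,6,8,9}->{5,6,8,9}; Y {4,5,8,9,10}->{4,5,8}
pass 2: no change
Fixpoint after 2 passes: D(X) = {4,6,7,10}

Answer: {4,6,7,10}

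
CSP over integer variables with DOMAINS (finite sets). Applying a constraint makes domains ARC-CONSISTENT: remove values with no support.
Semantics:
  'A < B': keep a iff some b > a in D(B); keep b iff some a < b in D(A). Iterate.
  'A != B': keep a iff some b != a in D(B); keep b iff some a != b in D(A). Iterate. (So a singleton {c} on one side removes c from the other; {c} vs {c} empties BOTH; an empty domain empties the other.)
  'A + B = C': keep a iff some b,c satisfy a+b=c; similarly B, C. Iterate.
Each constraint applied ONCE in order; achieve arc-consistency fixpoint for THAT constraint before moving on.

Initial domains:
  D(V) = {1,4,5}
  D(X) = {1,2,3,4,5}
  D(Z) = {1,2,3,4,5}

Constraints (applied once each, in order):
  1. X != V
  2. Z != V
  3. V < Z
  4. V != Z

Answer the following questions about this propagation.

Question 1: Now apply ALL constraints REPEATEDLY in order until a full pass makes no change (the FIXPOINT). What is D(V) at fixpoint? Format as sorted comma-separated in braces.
Answer: {1,4}

Derivation:
pass 0 (initial): D(V)={1,4,5}
pass 1: V {1,4,5}->{1,4}; Z {1,2,3,4,5}->{2,3,4,5}
pass 2: no change
Fixpoint after 2 passes: D(V) = {1,4}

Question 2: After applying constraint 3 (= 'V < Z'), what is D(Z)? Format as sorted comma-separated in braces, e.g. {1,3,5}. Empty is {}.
Constraint 1 (X != V) on D(X)={1,2,3,4,5} D(V)={1,4,5}: no change
Constraint 2 (Z != V) on D(Z)={1,2,3,4,5} D(V)={1,4,5}: no change
Constraint 3 (V < Z) on D(V)={1,4,5} D(Z)={1,2,3,4,5}: V {1,4,5}->{1,4}; Z {1,2,3,4,5}->{2,3,4,5}
So after constraint 3: D(Z) = {2,3,4,5}

Answer: {2,3,4,5}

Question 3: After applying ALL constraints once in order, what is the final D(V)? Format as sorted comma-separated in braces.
Constraint 1 (X != V) on D(X)={1,2,3,4,5} D(V)={1,4,5}: no change
Constraint 2 (Z != V) on D(Z)={1,2,3,4,5} D(V)={1,4,5}: no change
Constraint 3 (V < Z) on D(V)={1,4,5} D(Z)={1,2,3,4,5}: V {1,4,5}->{1,4}; Z {1,2,3,4,5}->{2,3,4,5}
Constraint 4 (V != Z) on D(V)={1,4} D(Z)={2,3,4,5}: no change
So after all 4 constraints: D(V) = {1,4}

Answer: {1,4}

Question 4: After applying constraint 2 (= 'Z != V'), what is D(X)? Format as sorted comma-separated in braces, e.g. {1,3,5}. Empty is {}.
Answer: {1,2,3,4,5}

Derivation:
Constraint 1 (X != V) on D(X)={1,2,3,4,5} D(V)={1,4,5}: no change
Constraint 2 (Z != V) on D(Z)={1,2,3,4,5} D(V)={1,4,5}: no change
So after constraint 2: D(X) = {1,2,3,4,5}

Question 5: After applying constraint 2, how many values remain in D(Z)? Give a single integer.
Answer: 5

Derivation:
Constraint 1 (X != V) on D(X)={1,2,3,4,5} D(V)={1,4,5}: no change
Constraint 2 (Z != V) on D(Z)={1,2,3,4,5} D(V)={1,4,5}: no change
So after constraint 2: D(Z)={1,2,3,4,5}, size = 5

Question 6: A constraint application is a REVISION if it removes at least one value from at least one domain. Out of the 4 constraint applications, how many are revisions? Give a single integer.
Answer: 1

Derivation:
Constraint 1 (X != V) on D(X)={1,2,3,4,5} D(V)={1,4,5}: no change => not a revision
Constraint 2 (Z != V) on D(Z)={1,2,3,4,5} D(V)={1,4,5}: no change => not a revision
Constraint 3 (V < Z) on D(V)={1,4,5} D(Z)={1,2,3,4,5}: V {1,4,5}->{1,4}; Z {1,2,3,4,5}->{2,3,4,5} => REVISION
Constraint 4 (V != Z) on D(V)={1,4} D(Z)={2,3,4,5}: no change => not a revision
Total revisions = 1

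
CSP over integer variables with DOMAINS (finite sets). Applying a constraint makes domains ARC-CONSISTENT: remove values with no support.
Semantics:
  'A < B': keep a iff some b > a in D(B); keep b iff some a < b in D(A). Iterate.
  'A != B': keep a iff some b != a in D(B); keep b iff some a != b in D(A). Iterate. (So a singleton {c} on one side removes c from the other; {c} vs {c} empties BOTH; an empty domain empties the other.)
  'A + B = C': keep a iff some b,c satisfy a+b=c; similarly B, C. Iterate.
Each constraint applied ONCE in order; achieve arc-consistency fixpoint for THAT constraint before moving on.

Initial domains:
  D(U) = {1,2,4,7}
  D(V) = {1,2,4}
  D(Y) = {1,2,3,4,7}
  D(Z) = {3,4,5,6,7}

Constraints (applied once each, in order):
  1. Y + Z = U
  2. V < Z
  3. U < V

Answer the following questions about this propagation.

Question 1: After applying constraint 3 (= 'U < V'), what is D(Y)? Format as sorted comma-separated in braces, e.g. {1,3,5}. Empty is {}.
Constraint 1 (Y + Z = U) on D(Y)={1,2,3,4,7} D(Z)={3,4,5,6,7} D(U)={1,2,4,7}: Y {1,2,3,4,7}->{1,2,3,4}; Z {3,4,5,6,7}->{3,4,5,6}; U {1,2,4,7}->{4,7}
Constraint 2 (V < Z) on D(V)={1,2,4} D(Z)={3,4,5,6}: no change
Constraint 3 (U < V) on D(U)={4,7} D(V)={1,2,4}: U {4,7}->{}; V {1,2,4}->{}
So after constraint 3: D(Y) = {1,2,3,4}

Answer: {1,2,3,4}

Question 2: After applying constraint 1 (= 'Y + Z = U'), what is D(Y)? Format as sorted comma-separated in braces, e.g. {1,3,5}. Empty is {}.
Answer: {1,2,3,4}

Derivation:
Constraint 1 (Y + Z = U) on D(Y)={1,2,3,4,7} D(Z)={3,4,5,6,7} D(U)={1,2,4,7}: Y {1,2,3,4,7}->{1,2,3,4}; Z {3,4,5,6,7}->{3,4,5,6}; U {1,2,4,7}->{4,7}
So after constraint 1: D(Y) = {1,2,3,4}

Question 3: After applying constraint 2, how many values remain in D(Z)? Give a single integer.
Constraint 1 (Y + Z = U) on D(Y)={1,2,3,4,7} D(Z)={3,4,5,6,7} D(U)={1,2,4,7}: Y {1,2,3,4,7}->{1,2,3,4}; Z {3,4,5,6,7}->{3,4,5,6}; U {1,2,4,7}->{4,7}
Constraint 2 (V < Z) on D(V)={1,2,4} D(Z)={3,4,5,6}: no change
So after constraint 2: D(Z)={3,4,5,6}, size = 4

Answer: 4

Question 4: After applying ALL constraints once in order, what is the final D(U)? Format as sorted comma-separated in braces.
Constraint 1 (Y + Z = U) on D(Y)={1,2,3,4,7} D(Z)={3,4,5,6,7} D(U)={1,2,4,7}: Y {1,2,3,4,7}->{1,2,3,4}; Z {3,4,5,6,7}->{3,4,5,6}; U {1,2,4,7}->{4,7}
Constraint 2 (V < Z) on D(V)={1,2,4} D(Z)={3,4,5,6}: no change
Constraint 3 (U < V) on D(U)={4,7} D(V)={1,2,4}: U {4,7}->{}; V {1,2,4}->{}
So after all 3 constraints: D(U) = {}

Answer: {}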